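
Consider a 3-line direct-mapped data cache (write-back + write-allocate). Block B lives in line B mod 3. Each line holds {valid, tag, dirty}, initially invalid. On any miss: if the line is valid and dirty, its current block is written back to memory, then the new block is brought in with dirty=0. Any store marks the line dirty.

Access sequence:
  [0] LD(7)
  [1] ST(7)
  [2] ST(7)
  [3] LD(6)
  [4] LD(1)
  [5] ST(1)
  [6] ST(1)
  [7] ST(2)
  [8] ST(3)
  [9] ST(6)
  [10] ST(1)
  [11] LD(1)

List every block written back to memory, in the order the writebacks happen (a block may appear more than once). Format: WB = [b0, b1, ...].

WB = [7, 3]

0: R B7 -> L1 miss  d=-]
1: W B7 -> L1 hit  d=D]
2: W B7 -> L1 hit  d=D]
3: R B6 -> L0 miss  d=-]
4: R B1 -> L1 miss wb->B7  d=-]
5: W B1 -> L1 hit  d=D]
6: W B1 -> L1 hit  d=D]
7: W B2 -> L2 miss  d=D]
8: W B3 -> L0 miss  d=D]
9: W B6 -> L0 miss wb->B3  d=D]
10: W B1 -> L1 hit  d=D]
11: R B1 -> L1 hit  d=D]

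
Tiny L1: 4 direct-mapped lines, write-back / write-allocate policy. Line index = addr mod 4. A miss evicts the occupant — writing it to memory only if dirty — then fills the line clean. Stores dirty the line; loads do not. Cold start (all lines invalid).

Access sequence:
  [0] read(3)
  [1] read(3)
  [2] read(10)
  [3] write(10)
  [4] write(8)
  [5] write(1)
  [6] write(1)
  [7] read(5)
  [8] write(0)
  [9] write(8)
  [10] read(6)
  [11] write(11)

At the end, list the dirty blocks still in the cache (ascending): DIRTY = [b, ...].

DIRTY = [8, 11]

0: R B3 → L3 miss [-]
1: R B3 → L3 hit [-]
2: R B10 → L2 miss [-]
3: W B10 → L2 hit [D]
4: W B8 → L0 miss [D]
5: W B1 → L1 miss [D]
6: W B1 → L1 hit [D]
7: R B5 → L1 miss wb→B1 [-]
8: W B0 → L0 miss wb→B8 [D]
9: W B8 → L0 miss wb→B0 [D]
10: R B6 → L2 miss wb→B10 [-]
11: W B11 → L3 miss [D]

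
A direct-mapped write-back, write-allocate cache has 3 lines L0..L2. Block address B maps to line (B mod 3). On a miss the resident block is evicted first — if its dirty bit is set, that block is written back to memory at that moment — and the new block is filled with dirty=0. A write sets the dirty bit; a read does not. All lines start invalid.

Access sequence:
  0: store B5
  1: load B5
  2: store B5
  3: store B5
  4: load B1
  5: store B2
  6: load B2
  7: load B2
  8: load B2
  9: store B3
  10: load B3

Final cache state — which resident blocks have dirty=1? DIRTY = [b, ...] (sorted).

0: W B5 -> L2 miss  d=D]
1: R B5 -> L2 hit  d=D]
2: W B5 -> L2 hit  d=D]
3: W B5 -> L2 hit  d=D]
4: R B1 -> L1 miss  d=-]
5: W B2 -> L2 miss wb->B5  d=D]
6: R B2 -> L2 hit  d=D]
7: R B2 -> L2 hit  d=D]
8: R B2 -> L2 hit  d=D]
9: W B3 -> L0 miss  d=D]
10: R B3 -> L0 hit  d=D]

DIRTY = [2, 3]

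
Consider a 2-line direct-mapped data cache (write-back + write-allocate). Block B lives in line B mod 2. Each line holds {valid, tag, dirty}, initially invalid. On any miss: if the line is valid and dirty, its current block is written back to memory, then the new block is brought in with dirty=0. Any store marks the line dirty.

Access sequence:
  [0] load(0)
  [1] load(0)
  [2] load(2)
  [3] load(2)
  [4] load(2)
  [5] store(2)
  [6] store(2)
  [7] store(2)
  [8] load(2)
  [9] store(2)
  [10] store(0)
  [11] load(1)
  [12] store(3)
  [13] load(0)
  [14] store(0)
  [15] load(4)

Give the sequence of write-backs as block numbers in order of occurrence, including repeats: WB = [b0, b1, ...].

0: R B0 -> L0 miss  d=-]
1: R B0 -> L0 hit  d=-]
2: R B2 -> L0 miss  d=-]
3: R B2 -> L0 hit  d=-]
4: R B2 -> L0 hit  d=-]
5: W B2 -> L0 hit  d=D]
6: W B2 -> L0 hit  d=D]
7: W B2 -> L0 hit  d=D]
8: R B2 -> L0 hit  d=D]
9: W B2 -> L0 hit  d=D]
10: W B0 -> L0 miss wb->B2  d=D]
11: R B1 -> L1 miss  d=-]
12: W B3 -> L1 miss  d=D]
13: R B0 -> L0 hit  d=D]
14: W B0 -> L0 hit  d=D]
15: R B4 -> L0 miss wb->B0  d=-]

WB = [2, 0]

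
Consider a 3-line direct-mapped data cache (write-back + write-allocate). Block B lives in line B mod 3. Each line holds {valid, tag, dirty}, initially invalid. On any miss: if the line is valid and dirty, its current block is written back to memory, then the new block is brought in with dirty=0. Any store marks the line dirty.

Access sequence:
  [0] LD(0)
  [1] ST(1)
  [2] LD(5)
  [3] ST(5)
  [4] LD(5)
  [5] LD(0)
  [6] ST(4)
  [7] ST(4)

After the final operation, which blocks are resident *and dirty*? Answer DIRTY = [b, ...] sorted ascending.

DIRTY = [4, 5]

  0 | R B0 → L0 miss [-]
  1 | W B1 → L1 miss [D]
  2 | R B5 → L2 miss [-]
  3 | W B5 → L2 hit [D]
  4 | R B5 → L2 hit [D]
  5 | R B0 → L0 hit [-]
  6 | W B4 → L1 miss wb→B1 [D]
  7 | W B4 → L1 hit [D]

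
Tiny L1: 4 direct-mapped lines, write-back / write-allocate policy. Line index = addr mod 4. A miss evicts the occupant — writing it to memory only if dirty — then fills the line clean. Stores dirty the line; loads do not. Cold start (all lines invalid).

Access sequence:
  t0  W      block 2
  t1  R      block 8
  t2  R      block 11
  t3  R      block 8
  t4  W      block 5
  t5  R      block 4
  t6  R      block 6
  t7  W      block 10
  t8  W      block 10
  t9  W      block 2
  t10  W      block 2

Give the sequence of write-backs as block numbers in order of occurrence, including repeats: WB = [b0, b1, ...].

  0 | W B2 → L2 miss [D]
  1 | R B8 → L0 miss [-]
  2 | R B11 → L3 miss [-]
  3 | R B8 → L0 hit [-]
  4 | W B5 → L1 miss [D]
  5 | R B4 → L0 miss [-]
  6 | R B6 → L2 miss wb→B2 [-]
  7 | W B10 → L2 miss [D]
  8 | W B10 → L2 hit [D]
  9 | W B2 → L2 miss wb→B10 [D]
  10 | W B2 → L2 hit [D]

WB = [2, 10]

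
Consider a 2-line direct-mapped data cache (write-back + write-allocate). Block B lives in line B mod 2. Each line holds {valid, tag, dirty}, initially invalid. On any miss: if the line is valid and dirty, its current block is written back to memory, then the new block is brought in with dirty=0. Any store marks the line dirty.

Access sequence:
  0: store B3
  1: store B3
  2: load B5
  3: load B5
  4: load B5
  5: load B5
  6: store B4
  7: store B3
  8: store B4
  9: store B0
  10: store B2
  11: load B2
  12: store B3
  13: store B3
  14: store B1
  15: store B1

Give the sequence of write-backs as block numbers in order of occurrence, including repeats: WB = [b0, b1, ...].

WB = [3, 4, 0, 3]

0: W B3 -> L1 miss  d=D]
1: W B3 -> L1 hit  d=D]
2: R B5 -> L1 miss wb->B3  d=-]
3: R B5 -> L1 hit  d=-]
4: R B5 -> L1 hit  d=-]
5: R B5 -> L1 hit  d=-]
6: W B4 -> L0 miss  d=D]
7: W B3 -> L1 miss  d=D]
8: W B4 -> L0 hit  d=D]
9: W B0 -> L0 miss wb->B4  d=D]
10: W B2 -> L0 miss wb->B0  d=D]
11: R B2 -> L0 hit  d=D]
12: W B3 -> L1 hit  d=D]
13: W B3 -> L1 hit  d=D]
14: W B1 -> L1 miss wb->B3  d=D]
15: W B1 -> L1 hit  d=D]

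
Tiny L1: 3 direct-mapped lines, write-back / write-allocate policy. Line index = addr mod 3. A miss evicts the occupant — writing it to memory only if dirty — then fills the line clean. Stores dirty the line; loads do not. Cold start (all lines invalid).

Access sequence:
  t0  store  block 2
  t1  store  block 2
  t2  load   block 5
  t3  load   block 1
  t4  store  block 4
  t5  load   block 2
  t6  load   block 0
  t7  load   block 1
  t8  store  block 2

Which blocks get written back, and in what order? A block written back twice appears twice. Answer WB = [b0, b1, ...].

0: W B2 -> L2 miss  d=D]
1: W B2 -> L2 hit  d=D]
2: R B5 -> L2 miss wb->B2  d=-]
3: R B1 -> L1 miss  d=-]
4: W B4 -> L1 miss  d=D]
5: R B2 -> L2 miss  d=-]
6: R B0 -> L0 miss  d=-]
7: R B1 -> L1 miss wb->B4  d=-]
8: W B2 -> L2 hit  d=D]

WB = [2, 4]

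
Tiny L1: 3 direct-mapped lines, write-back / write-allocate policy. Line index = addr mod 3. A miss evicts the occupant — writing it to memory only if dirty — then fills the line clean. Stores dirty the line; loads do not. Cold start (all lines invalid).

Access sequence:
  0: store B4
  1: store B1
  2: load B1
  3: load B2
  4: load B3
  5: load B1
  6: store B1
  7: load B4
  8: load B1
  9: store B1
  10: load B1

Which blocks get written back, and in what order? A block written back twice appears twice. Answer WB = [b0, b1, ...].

WB = [4, 1]

0: W B4 → L1 miss [D]
1: W B1 → L1 miss wb→B4 [D]
2: R B1 → L1 hit [D]
3: R B2 → L2 miss [-]
4: R B3 → L0 miss [-]
5: R B1 → L1 hit [D]
6: W B1 → L1 hit [D]
7: R B4 → L1 miss wb→B1 [-]
8: R B1 → L1 miss [-]
9: W B1 → L1 hit [D]
10: R B1 → L1 hit [D]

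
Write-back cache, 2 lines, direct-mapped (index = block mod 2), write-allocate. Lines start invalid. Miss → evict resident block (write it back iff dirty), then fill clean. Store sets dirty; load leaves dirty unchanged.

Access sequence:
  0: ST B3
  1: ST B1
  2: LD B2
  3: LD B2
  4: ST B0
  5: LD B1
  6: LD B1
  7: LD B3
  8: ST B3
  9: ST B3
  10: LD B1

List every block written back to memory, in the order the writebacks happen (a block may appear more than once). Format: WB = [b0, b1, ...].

WB = [3, 1, 3]

0: W B3 -> L1 miss  d=D]
1: W B1 -> L1 miss wb->B3  d=D]
2: R B2 -> L0 miss  d=-]
3: R B2 -> L0 hit  d=-]
4: W B0 -> L0 miss  d=D]
5: R B1 -> L1 hit  d=D]
6: R B1 -> L1 hit  d=D]
7: R B3 -> L1 miss wb->B1  d=-]
8: W B3 -> L1 hit  d=D]
9: W B3 -> L1 hit  d=D]
10: R B1 -> L1 miss wb->B3  d=-]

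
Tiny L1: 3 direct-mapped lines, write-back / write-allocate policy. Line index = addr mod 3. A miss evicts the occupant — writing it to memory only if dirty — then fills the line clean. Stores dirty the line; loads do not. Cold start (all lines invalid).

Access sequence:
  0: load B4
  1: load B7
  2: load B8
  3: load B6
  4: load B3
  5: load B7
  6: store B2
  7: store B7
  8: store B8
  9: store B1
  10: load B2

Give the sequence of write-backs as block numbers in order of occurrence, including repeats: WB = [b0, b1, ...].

0: R B4 -> L1 miss  d=-]
1: R B7 -> L1 miss  d=-]
2: R B8 -> L2 miss  d=-]
3: R B6 -> L0 miss  d=-]
4: R B3 -> L0 miss  d=-]
5: R B7 -> L1 hit  d=-]
6: W B2 -> L2 miss  d=D]
7: W B7 -> L1 hit  d=D]
8: W B8 -> L2 miss wb->B2  d=D]
9: W B1 -> L1 miss wb->B7  d=D]
10: R B2 -> L2 miss wb->B8  d=-]

WB = [2, 7, 8]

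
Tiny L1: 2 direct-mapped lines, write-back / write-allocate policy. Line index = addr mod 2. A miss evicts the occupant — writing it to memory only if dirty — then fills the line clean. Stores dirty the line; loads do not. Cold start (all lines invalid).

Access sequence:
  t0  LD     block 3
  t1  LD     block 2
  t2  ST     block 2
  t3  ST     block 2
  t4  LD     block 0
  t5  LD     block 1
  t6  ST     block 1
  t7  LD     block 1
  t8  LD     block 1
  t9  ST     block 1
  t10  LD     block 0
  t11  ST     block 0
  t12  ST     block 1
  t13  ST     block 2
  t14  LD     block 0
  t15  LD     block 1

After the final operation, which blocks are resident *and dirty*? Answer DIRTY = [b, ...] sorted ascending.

DIRTY = [1]

0: R B3 → L1 miss [-]
1: R B2 → L0 miss [-]
2: W B2 → L0 hit [D]
3: W B2 → L0 hit [D]
4: R B0 → L0 miss wb→B2 [-]
5: R B1 → L1 miss [-]
6: W B1 → L1 hit [D]
7: R B1 → L1 hit [D]
8: R B1 → L1 hit [D]
9: W B1 → L1 hit [D]
10: R B0 → L0 hit [-]
11: W B0 → L0 hit [D]
12: W B1 → L1 hit [D]
13: W B2 → L0 miss wb→B0 [D]
14: R B0 → L0 miss wb→B2 [-]
15: R B1 → L1 hit [D]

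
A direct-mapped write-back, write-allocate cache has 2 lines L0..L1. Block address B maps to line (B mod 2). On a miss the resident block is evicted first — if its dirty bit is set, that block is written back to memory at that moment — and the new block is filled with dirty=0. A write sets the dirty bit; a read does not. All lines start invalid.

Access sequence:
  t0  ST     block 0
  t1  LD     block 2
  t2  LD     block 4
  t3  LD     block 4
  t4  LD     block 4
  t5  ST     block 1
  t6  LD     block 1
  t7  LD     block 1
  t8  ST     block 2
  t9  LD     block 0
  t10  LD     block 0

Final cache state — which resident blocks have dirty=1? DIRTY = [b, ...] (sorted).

  0 | W B0 → L0 miss [D]
  1 | R B2 → L0 miss wb→B0 [-]
  2 | R B4 → L0 miss [-]
  3 | R B4 → L0 hit [-]
  4 | R B4 → L0 hit [-]
  5 | W B1 → L1 miss [D]
  6 | R B1 → L1 hit [D]
  7 | R B1 → L1 hit [D]
  8 | W B2 → L0 miss [D]
  9 | R B0 → L0 miss wb→B2 [-]
  10 | R B0 → L0 hit [-]

DIRTY = [1]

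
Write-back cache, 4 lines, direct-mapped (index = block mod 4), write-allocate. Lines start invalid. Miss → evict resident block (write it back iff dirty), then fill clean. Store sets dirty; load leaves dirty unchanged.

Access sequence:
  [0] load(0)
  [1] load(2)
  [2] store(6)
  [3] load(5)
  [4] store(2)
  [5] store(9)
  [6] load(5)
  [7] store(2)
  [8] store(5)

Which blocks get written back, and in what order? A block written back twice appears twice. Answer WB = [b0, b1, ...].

  0 | R B0 → L0 miss [-]
  1 | R B2 → L2 miss [-]
  2 | W B6 → L2 miss [D]
  3 | R B5 → L1 miss [-]
  4 | W B2 → L2 miss wb→B6 [D]
  5 | W B9 → L1 miss [D]
  6 | R B5 → L1 miss wb→B9 [-]
  7 | W B2 → L2 hit [D]
  8 | W B5 → L1 hit [D]

WB = [6, 9]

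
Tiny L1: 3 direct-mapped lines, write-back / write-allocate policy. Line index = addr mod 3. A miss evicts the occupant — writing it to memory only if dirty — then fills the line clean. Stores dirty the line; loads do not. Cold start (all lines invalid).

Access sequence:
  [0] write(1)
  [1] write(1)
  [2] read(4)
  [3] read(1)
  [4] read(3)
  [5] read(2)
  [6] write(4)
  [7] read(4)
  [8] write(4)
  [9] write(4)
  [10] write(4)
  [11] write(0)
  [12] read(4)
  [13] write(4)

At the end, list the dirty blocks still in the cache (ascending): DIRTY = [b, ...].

0: W B1 → L1 miss [D]
1: W B1 → L1 hit [D]
2: R B4 → L1 miss wb→B1 [-]
3: R B1 → L1 miss [-]
4: R B3 → L0 miss [-]
5: R B2 → L2 miss [-]
6: W B4 → L1 miss [D]
7: R B4 → L1 hit [D]
8: W B4 → L1 hit [D]
9: W B4 → L1 hit [D]
10: W B4 → L1 hit [D]
11: W B0 → L0 miss [D]
12: R B4 → L1 hit [D]
13: W B4 → L1 hit [D]

DIRTY = [0, 4]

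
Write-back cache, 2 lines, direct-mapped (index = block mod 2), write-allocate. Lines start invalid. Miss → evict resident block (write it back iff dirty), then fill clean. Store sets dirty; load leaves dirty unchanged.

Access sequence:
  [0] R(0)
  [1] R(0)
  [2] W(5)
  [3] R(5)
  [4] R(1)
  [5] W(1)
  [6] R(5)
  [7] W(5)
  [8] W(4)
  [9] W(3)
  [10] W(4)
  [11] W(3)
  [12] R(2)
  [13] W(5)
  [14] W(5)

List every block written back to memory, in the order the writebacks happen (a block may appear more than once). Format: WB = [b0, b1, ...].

WB = [5, 1, 5, 4, 3]

0: R B0 → L0 miss [-]
1: R B0 → L0 hit [-]
2: W B5 → L1 miss [D]
3: R B5 → L1 hit [D]
4: R B1 → L1 miss wb→B5 [-]
5: W B1 → L1 hit [D]
6: R B5 → L1 miss wb→B1 [-]
7: W B5 → L1 hit [D]
8: W B4 → L0 miss [D]
9: W B3 → L1 miss wb→B5 [D]
10: W B4 → L0 hit [D]
11: W B3 → L1 hit [D]
12: R B2 → L0 miss wb→B4 [-]
13: W B5 → L1 miss wb→B3 [D]
14: W B5 → L1 hit [D]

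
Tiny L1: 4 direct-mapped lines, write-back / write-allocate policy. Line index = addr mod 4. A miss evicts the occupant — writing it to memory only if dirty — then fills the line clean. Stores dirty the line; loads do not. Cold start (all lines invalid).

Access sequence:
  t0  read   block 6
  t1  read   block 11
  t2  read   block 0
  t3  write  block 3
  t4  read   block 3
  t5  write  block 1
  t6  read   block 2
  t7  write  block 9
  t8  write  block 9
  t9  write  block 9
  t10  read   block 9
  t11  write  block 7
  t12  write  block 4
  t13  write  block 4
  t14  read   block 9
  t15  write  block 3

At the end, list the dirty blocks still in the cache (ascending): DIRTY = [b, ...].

  0 | R B6 → L2 miss [-]
  1 | R B11 → L3 miss [-]
  2 | R B0 → L0 miss [-]
  3 | W B3 → L3 miss [D]
  4 | R B3 → L3 hit [D]
  5 | W B1 → L1 miss [D]
  6 | R B2 → L2 miss [-]
  7 | W B9 → L1 miss wb→B1 [D]
  8 | W B9 → L1 hit [D]
  9 | W B9 → L1 hit [D]
  10 | R B9 → L1 hit [D]
  11 | W B7 → L3 miss wb→B3 [D]
  12 | W B4 → L0 miss [D]
  13 | W B4 → L0 hit [D]
  14 | R B9 → L1 hit [D]
  15 | W B3 → L3 miss wb→B7 [D]

DIRTY = [3, 4, 9]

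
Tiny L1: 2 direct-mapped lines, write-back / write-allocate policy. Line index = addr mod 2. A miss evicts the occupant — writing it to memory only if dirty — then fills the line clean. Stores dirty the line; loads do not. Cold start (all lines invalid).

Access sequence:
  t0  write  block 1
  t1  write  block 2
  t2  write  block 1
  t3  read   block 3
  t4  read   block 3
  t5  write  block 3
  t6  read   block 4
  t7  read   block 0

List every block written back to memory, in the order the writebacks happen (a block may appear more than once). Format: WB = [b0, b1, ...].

WB = [1, 2]

  0 | W B1 → L1 miss [D]
  1 | W B2 → L0 miss [D]
  2 | W B1 → L1 hit [D]
  3 | R B3 → L1 miss wb→B1 [-]
  4 | R B3 → L1 hit [-]
  5 | W B3 → L1 hit [D]
  6 | R B4 → L0 miss wb→B2 [-]
  7 | R B0 → L0 miss [-]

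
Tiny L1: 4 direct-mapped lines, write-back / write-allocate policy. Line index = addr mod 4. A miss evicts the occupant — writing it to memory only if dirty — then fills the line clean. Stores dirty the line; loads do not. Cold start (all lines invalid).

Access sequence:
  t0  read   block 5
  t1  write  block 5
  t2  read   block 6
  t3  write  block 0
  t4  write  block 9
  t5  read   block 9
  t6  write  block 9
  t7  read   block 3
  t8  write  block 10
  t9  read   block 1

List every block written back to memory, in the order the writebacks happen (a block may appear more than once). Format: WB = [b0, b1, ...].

  0 | R B5 → L1 miss [-]
  1 | W B5 → L1 hit [D]
  2 | R B6 → L2 miss [-]
  3 | W B0 → L0 miss [D]
  4 | W B9 → L1 miss wb→B5 [D]
  5 | R B9 → L1 hit [D]
  6 | W B9 → L1 hit [D]
  7 | R B3 → L3 miss [-]
  8 | W B10 → L2 miss [D]
  9 | R B1 → L1 miss wb→B9 [-]

WB = [5, 9]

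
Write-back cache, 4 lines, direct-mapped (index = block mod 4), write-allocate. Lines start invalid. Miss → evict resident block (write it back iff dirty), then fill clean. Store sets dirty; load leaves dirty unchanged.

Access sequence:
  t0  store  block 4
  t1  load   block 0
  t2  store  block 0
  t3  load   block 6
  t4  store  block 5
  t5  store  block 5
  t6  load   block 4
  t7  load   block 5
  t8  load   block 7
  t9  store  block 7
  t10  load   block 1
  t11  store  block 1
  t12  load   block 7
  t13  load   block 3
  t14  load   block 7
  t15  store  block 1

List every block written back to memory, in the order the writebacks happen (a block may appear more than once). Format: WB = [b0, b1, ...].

WB = [4, 0, 5, 7]

0: W B4 -> L0 miss  d=D]
1: R B0 -> L0 miss wb->B4  d=-]
2: W B0 -> L0 hit  d=D]
3: R B6 -> L2 miss  d=-]
4: W B5 -> L1 miss  d=D]
5: W B5 -> L1 hit  d=D]
6: R B4 -> L0 miss wb->B0  d=-]
7: R B5 -> L1 hit  d=D]
8: R B7 -> L3 miss  d=-]
9: W B7 -> L3 hit  d=D]
10: R B1 -> L1 miss wb->B5  d=-]
11: W B1 -> L1 hit  d=D]
12: R B7 -> L3 hit  d=D]
13: R B3 -> L3 miss wb->B7  d=-]
14: R B7 -> L3 miss  d=-]
15: W B1 -> L1 hit  d=D]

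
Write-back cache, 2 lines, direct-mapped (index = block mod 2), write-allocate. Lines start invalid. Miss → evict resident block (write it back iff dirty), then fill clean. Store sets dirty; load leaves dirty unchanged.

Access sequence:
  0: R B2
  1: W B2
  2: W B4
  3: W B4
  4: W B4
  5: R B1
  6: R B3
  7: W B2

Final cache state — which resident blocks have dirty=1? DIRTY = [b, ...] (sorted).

DIRTY = [2]

  0 | R B2 → L0 miss [-]
  1 | W B2 → L0 hit [D]
  2 | W B4 → L0 miss wb→B2 [D]
  3 | W B4 → L0 hit [D]
  4 | W B4 → L0 hit [D]
  5 | R B1 → L1 miss [-]
  6 | R B3 → L1 miss [-]
  7 | W B2 → L0 miss wb→B4 [D]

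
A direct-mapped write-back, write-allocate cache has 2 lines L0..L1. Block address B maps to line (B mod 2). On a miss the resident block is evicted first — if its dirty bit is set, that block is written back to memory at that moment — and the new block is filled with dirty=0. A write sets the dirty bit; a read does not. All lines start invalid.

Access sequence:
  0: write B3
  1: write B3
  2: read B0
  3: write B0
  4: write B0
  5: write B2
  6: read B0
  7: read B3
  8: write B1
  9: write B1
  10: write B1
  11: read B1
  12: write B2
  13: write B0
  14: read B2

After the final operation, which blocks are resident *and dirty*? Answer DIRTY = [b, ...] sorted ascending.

DIRTY = [1]

  0 | W B3 → L1 miss [D]
  1 | W B3 → L1 hit [D]
  2 | R B0 → L0 miss [-]
  3 | W B0 → L0 hit [D]
  4 | W B0 → L0 hit [D]
  5 | W B2 → L0 miss wb→B0 [D]
  6 | R B0 → L0 miss wb→B2 [-]
  7 | R B3 → L1 hit [D]
  8 | W B1 → L1 miss wb→B3 [D]
  9 | W B1 → L1 hit [D]
  10 | W B1 → L1 hit [D]
  11 | R B1 → L1 hit [D]
  12 | W B2 → L0 miss [D]
  13 | W B0 → L0 miss wb→B2 [D]
  14 | R B2 → L0 miss wb→B0 [-]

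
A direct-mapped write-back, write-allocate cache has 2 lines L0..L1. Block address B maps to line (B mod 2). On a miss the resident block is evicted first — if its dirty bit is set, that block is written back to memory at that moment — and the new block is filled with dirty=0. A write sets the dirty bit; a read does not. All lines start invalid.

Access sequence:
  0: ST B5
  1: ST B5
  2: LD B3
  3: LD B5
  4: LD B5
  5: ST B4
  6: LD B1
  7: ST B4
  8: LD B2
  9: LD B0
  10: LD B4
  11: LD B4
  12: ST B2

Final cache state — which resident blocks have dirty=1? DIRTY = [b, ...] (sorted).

0: W B5 → L1 miss [D]
1: W B5 → L1 hit [D]
2: R B3 → L1 miss wb→B5 [-]
3: R B5 → L1 miss [-]
4: R B5 → L1 hit [-]
5: W B4 → L0 miss [D]
6: R B1 → L1 miss [-]
7: W B4 → L0 hit [D]
8: R B2 → L0 miss wb→B4 [-]
9: R B0 → L0 miss [-]
10: R B4 → L0 miss [-]
11: R B4 → L0 hit [-]
12: W B2 → L0 miss [D]

DIRTY = [2]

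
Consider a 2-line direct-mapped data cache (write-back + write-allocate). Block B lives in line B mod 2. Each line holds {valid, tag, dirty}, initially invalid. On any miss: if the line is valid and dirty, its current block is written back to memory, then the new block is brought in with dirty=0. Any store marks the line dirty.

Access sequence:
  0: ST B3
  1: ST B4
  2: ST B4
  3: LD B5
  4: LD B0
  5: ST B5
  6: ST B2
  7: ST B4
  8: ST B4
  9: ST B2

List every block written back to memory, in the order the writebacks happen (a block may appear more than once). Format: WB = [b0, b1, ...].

0: W B3 → L1 miss [D]
1: W B4 → L0 miss [D]
2: W B4 → L0 hit [D]
3: R B5 → L1 miss wb→B3 [-]
4: R B0 → L0 miss wb→B4 [-]
5: W B5 → L1 hit [D]
6: W B2 → L0 miss [D]
7: W B4 → L0 miss wb→B2 [D]
8: W B4 → L0 hit [D]
9: W B2 → L0 miss wb→B4 [D]

WB = [3, 4, 2, 4]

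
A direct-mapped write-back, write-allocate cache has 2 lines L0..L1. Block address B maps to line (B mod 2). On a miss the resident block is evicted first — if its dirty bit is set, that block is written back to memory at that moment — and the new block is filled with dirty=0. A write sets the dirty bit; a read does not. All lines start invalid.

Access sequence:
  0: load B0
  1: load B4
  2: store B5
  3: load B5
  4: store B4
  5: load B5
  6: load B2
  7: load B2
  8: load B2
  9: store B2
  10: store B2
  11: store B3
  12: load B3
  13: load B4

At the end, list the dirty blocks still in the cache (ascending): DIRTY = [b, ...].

0: R B0 → L0 miss [-]
1: R B4 → L0 miss [-]
2: W B5 → L1 miss [D]
3: R B5 → L1 hit [D]
4: W B4 → L0 hit [D]
5: R B5 → L1 hit [D]
6: R B2 → L0 miss wb→B4 [-]
7: R B2 → L0 hit [-]
8: R B2 → L0 hit [-]
9: W B2 → L0 hit [D]
10: W B2 → L0 hit [D]
11: W B3 → L1 miss wb→B5 [D]
12: R B3 → L1 hit [D]
13: R B4 → L0 miss wb→B2 [-]

DIRTY = [3]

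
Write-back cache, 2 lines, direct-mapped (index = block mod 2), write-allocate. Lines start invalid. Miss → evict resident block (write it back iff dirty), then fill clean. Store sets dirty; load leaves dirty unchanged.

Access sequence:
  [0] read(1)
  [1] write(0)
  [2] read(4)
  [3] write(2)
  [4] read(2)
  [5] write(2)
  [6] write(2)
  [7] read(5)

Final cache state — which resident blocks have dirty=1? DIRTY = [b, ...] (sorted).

DIRTY = [2]

  0 | R B1 → L1 miss [-]
  1 | W B0 → L0 miss [D]
  2 | R B4 → L0 miss wb→B0 [-]
  3 | W B2 → L0 miss [D]
  4 | R B2 → L0 hit [D]
  5 | W B2 → L0 hit [D]
  6 | W B2 → L0 hit [D]
  7 | R B5 → L1 miss [-]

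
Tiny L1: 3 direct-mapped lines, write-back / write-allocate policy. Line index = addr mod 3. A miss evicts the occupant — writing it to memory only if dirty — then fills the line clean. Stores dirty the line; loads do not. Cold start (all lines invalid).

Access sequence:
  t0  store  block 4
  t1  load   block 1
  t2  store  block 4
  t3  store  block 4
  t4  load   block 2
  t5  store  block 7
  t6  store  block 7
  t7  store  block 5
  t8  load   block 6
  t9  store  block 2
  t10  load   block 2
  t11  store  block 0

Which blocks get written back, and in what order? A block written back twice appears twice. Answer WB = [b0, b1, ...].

WB = [4, 4, 5]

0: W B4 -> L1 miss  d=D]
1: R B1 -> L1 miss wb->B4  d=-]
2: W B4 -> L1 miss  d=D]
3: W B4 -> L1 hit  d=D]
4: R B2 -> L2 miss  d=-]
5: W B7 -> L1 miss wb->B4  d=D]
6: W B7 -> L1 hit  d=D]
7: W B5 -> L2 miss  d=D]
8: R B6 -> L0 miss  d=-]
9: W B2 -> L2 miss wb->B5  d=D]
10: R B2 -> L2 hit  d=D]
11: W B0 -> L0 miss  d=D]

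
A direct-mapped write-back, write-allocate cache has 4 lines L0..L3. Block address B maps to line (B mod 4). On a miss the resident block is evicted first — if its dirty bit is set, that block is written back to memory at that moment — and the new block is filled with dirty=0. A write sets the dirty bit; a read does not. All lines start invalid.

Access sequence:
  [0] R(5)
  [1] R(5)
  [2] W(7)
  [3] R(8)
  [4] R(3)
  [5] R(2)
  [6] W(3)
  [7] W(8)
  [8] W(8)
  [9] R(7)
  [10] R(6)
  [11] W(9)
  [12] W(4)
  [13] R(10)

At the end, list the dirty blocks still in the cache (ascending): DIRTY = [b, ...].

  0 | R B5 → L1 miss [-]
  1 | R B5 → L1 hit [-]
  2 | W B7 → L3 miss [D]
  3 | R B8 → L0 miss [-]
  4 | R B3 → L3 miss wb→B7 [-]
  5 | R B2 → L2 miss [-]
  6 | W B3 → L3 hit [D]
  7 | W B8 → L0 hit [D]
  8 | W B8 → L0 hit [D]
  9 | R B7 → L3 miss wb→B3 [-]
  10 | R B6 → L2 miss [-]
  11 | W B9 → L1 miss [D]
  12 | W B4 → L0 miss wb→B8 [D]
  13 | R B10 → L2 miss [-]

DIRTY = [4, 9]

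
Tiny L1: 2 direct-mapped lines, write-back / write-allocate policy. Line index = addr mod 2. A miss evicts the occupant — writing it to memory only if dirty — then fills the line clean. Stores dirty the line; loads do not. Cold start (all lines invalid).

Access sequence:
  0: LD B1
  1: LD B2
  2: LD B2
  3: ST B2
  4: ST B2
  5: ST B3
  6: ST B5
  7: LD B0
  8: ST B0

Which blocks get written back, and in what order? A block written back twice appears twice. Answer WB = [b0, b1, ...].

  0 | R B1 → L1 miss [-]
  1 | R B2 → L0 miss [-]
  2 | R B2 → L0 hit [-]
  3 | W B2 → L0 hit [D]
  4 | W B2 → L0 hit [D]
  5 | W B3 → L1 miss [D]
  6 | W B5 → L1 miss wb→B3 [D]
  7 | R B0 → L0 miss wb→B2 [-]
  8 | W B0 → L0 hit [D]

WB = [3, 2]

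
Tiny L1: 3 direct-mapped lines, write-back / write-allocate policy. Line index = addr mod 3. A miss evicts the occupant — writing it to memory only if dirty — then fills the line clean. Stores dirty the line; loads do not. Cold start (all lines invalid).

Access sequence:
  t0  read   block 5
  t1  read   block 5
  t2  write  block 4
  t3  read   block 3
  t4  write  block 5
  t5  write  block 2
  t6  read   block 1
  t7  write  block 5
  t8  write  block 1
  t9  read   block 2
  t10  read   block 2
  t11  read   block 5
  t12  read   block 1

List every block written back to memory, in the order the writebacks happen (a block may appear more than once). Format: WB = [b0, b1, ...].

WB = [5, 4, 2, 5]

  0 | R B5 → L2 miss [-]
  1 | R B5 → L2 hit [-]
  2 | W B4 → L1 miss [D]
  3 | R B3 → L0 miss [-]
  4 | W B5 → L2 hit [D]
  5 | W B2 → L2 miss wb→B5 [D]
  6 | R B1 → L1 miss wb→B4 [-]
  7 | W B5 → L2 miss wb→B2 [D]
  8 | W B1 → L1 hit [D]
  9 | R B2 → L2 miss wb→B5 [-]
  10 | R B2 → L2 hit [-]
  11 | R B5 → L2 miss [-]
  12 | R B1 → L1 hit [D]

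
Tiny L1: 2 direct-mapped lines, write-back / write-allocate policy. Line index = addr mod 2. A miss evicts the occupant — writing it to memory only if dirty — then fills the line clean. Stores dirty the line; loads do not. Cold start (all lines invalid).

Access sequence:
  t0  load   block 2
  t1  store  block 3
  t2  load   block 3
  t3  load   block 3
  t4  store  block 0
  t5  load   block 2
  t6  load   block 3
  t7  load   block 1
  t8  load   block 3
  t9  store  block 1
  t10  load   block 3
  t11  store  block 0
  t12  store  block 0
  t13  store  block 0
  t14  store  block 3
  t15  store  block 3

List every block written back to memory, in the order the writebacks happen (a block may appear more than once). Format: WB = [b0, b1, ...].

  0 | R B2 → L0 miss [-]
  1 | W B3 → L1 miss [D]
  2 | R B3 → L1 hit [D]
  3 | R B3 → L1 hit [D]
  4 | W B0 → L0 miss [D]
  5 | R B2 → L0 miss wb→B0 [-]
  6 | R B3 → L1 hit [D]
  7 | R B1 → L1 miss wb→B3 [-]
  8 | R B3 → L1 miss [-]
  9 | W B1 → L1 miss [D]
  10 | R B3 → L1 miss wb→B1 [-]
  11 | W B0 → L0 miss [D]
  12 | W B0 → L0 hit [D]
  13 | W B0 → L0 hit [D]
  14 | W B3 → L1 hit [D]
  15 | W B3 → L1 hit [D]

WB = [0, 3, 1]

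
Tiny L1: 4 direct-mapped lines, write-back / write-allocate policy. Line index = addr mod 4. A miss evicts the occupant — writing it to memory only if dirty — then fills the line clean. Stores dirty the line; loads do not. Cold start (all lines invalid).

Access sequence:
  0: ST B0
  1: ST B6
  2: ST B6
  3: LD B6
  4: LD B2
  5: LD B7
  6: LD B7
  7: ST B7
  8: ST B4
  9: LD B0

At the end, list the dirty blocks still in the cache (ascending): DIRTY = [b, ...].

0: W B0 -> L0 miss  d=D]
1: W B6 -> L2 miss  d=D]
2: W B6 -> L2 hit  d=D]
3: R B6 -> L2 hit  d=D]
4: R B2 -> L2 miss wb->B6  d=-]
5: R B7 -> L3 miss  d=-]
6: R B7 -> L3 hit  d=-]
7: W B7 -> L3 hit  d=D]
8: W B4 -> L0 miss wb->B0  d=D]
9: R B0 -> L0 miss wb->B4  d=-]

DIRTY = [7]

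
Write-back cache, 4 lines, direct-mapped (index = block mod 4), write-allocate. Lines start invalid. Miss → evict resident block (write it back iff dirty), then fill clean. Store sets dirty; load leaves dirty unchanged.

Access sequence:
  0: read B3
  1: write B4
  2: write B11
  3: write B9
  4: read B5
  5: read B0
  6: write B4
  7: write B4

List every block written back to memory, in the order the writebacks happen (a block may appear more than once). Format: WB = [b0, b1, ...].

WB = [9, 4]

  0 | R B3 → L3 miss [-]
  1 | W B4 → L0 miss [D]
  2 | W B11 → L3 miss [D]
  3 | W B9 → L1 miss [D]
  4 | R B5 → L1 miss wb→B9 [-]
  5 | R B0 → L0 miss wb→B4 [-]
  6 | W B4 → L0 miss [D]
  7 | W B4 → L0 hit [D]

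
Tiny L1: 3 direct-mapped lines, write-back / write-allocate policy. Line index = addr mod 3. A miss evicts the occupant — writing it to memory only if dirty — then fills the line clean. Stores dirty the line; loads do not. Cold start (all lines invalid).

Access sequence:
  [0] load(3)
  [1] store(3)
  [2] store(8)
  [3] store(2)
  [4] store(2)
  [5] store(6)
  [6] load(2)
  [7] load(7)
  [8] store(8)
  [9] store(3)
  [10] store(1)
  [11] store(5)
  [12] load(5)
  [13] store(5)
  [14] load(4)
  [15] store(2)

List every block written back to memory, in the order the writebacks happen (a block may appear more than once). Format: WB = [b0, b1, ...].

WB = [8, 3, 2, 6, 8, 1, 5]

0: R B3 -> L0 miss  d=-]
1: W B3 -> L0 hit  d=D]
2: W B8 -> L2 miss  d=D]
3: W B2 -> L2 miss wb->B8  d=D]
4: W B2 -> L2 hit  d=D]
5: W B6 -> L0 miss wb->B3  d=D]
6: R B2 -> L2 hit  d=D]
7: R B7 -> L1 miss  d=-]
8: W B8 -> L2 miss wb->B2  d=D]
9: W B3 -> L0 miss wb->B6  d=D]
10: W B1 -> L1 miss  d=D]
11: W B5 -> L2 miss wb->B8  d=D]
12: R B5 -> L2 hit  d=D]
13: W B5 -> L2 hit  d=D]
14: R B4 -> L1 miss wb->B1  d=-]
15: W B2 -> L2 miss wb->B5  d=D]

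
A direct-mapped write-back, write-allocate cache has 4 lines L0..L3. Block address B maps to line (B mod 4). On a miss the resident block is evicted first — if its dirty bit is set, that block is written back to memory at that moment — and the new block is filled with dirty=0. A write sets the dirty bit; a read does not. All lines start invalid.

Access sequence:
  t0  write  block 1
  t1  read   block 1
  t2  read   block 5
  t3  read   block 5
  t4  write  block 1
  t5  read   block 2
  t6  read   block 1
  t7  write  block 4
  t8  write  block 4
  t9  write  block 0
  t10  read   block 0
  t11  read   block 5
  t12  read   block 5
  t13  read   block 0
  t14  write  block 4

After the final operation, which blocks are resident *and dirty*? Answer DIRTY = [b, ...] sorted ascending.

0: W B1 -> L1 miss  d=D]
1: R B1 -> L1 hit  d=D]
2: R B5 -> L1 miss wb->B1  d=-]
3: R B5 -> L1 hit  d=-]
4: W B1 -> L1 miss  d=D]
5: R B2 -> L2 miss  d=-]
6: R B1 -> L1 hit  d=D]
7: W B4 -> L0 miss  d=D]
8: W B4 -> L0 hit  d=D]
9: W B0 -> L0 miss wb->B4  d=D]
10: R B0 -> L0 hit  d=D]
11: R B5 -> L1 miss wb->B1  d=-]
12: R B5 -> L1 hit  d=-]
13: R B0 -> L0 hit  d=D]
14: W B4 -> L0 miss wb->B0  d=D]

DIRTY = [4]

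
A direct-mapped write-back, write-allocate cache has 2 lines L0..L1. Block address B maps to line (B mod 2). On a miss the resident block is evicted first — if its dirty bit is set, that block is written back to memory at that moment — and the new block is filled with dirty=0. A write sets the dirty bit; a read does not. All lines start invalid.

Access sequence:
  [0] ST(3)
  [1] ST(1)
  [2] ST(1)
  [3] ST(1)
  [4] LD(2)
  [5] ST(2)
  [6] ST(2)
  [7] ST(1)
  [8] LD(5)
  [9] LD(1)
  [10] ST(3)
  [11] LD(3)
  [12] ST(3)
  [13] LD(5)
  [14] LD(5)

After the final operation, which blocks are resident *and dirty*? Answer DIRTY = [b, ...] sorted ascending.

0: W B3 → L1 miss [D]
1: W B1 → L1 miss wb→B3 [D]
2: W B1 → L1 hit [D]
3: W B1 → L1 hit [D]
4: R B2 → L0 miss [-]
5: W B2 → L0 hit [D]
6: W B2 → L0 hit [D]
7: W B1 → L1 hit [D]
8: R B5 → L1 miss wb→B1 [-]
9: R B1 → L1 miss [-]
10: W B3 → L1 miss [D]
11: R B3 → L1 hit [D]
12: W B3 → L1 hit [D]
13: R B5 → L1 miss wb→B3 [-]
14: R B5 → L1 hit [-]

DIRTY = [2]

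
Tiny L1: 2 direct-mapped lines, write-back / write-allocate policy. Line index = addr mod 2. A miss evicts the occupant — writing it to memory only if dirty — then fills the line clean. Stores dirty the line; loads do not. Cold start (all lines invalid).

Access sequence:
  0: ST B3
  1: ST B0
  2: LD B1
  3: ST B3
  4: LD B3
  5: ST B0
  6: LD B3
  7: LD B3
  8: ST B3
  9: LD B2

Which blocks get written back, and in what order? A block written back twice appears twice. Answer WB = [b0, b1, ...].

WB = [3, 0]

  0 | W B3 → L1 miss [D]
  1 | W B0 → L0 miss [D]
  2 | R B1 → L1 miss wb→B3 [-]
  3 | W B3 → L1 miss [D]
  4 | R B3 → L1 hit [D]
  5 | W B0 → L0 hit [D]
  6 | R B3 → L1 hit [D]
  7 | R B3 → L1 hit [D]
  8 | W B3 → L1 hit [D]
  9 | R B2 → L0 miss wb→B0 [-]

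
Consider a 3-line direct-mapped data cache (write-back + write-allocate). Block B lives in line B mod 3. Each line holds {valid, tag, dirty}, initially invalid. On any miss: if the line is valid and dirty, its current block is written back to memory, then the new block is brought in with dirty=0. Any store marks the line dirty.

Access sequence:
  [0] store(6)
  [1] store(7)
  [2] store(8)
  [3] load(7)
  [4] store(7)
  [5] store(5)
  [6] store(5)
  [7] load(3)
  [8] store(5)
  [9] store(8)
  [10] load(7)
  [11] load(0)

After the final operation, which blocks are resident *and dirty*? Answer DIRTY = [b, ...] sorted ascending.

DIRTY = [7, 8]

0: W B6 → L0 miss [D]
1: W B7 → L1 miss [D]
2: W B8 → L2 miss [D]
3: R B7 → L1 hit [D]
4: W B7 → L1 hit [D]
5: W B5 → L2 miss wb→B8 [D]
6: W B5 → L2 hit [D]
7: R B3 → L0 miss wb→B6 [-]
8: W B5 → L2 hit [D]
9: W B8 → L2 miss wb→B5 [D]
10: R B7 → L1 hit [D]
11: R B0 → L0 miss [-]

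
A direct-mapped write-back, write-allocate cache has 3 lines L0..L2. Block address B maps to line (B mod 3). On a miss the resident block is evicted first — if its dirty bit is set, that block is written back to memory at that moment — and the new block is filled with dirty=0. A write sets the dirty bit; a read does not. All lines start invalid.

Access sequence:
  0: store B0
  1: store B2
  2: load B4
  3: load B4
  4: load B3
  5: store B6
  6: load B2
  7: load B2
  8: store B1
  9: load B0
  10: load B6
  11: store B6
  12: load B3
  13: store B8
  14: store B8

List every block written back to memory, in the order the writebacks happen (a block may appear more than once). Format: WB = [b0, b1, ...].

0: W B0 → L0 miss [D]
1: W B2 → L2 miss [D]
2: R B4 → L1 miss [-]
3: R B4 → L1 hit [-]
4: R B3 → L0 miss wb→B0 [-]
5: W B6 → L0 miss [D]
6: R B2 → L2 hit [D]
7: R B2 → L2 hit [D]
8: W B1 → L1 miss [D]
9: R B0 → L0 miss wb→B6 [-]
10: R B6 → L0 miss [-]
11: W B6 → L0 hit [D]
12: R B3 → L0 miss wb→B6 [-]
13: W B8 → L2 miss wb→B2 [D]
14: W B8 → L2 hit [D]

WB = [0, 6, 6, 2]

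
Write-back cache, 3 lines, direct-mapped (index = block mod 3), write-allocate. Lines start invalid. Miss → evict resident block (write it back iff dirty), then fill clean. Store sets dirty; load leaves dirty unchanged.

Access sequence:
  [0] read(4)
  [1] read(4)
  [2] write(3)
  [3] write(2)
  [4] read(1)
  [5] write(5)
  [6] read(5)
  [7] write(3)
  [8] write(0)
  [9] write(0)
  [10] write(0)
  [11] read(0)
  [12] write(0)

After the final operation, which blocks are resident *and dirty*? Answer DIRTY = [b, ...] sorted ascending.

  0 | R B4 → L1 miss [-]
  1 | R B4 → L1 hit [-]
  2 | W B3 → L0 miss [D]
  3 | W B2 → L2 miss [D]
  4 | R B1 → L1 miss [-]
  5 | W B5 → L2 miss wb→B2 [D]
  6 | R B5 → L2 hit [D]
  7 | W B3 → L0 hit [D]
  8 | W B0 → L0 miss wb→B3 [D]
  9 | W B0 → L0 hit [D]
  10 | W B0 → L0 hit [D]
  11 | R B0 → L0 hit [D]
  12 | W B0 → L0 hit [D]

DIRTY = [0, 5]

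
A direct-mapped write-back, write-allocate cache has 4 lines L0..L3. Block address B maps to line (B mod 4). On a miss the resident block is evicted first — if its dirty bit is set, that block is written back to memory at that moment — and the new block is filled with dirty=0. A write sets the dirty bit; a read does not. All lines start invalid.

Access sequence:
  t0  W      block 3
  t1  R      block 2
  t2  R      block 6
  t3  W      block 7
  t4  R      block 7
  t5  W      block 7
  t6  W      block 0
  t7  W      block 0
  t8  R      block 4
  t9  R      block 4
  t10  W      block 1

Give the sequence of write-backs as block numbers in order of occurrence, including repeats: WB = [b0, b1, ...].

0: W B3 → L3 miss [D]
1: R B2 → L2 miss [-]
2: R B6 → L2 miss [-]
3: W B7 → L3 miss wb→B3 [D]
4: R B7 → L3 hit [D]
5: W B7 → L3 hit [D]
6: W B0 → L0 miss [D]
7: W B0 → L0 hit [D]
8: R B4 → L0 miss wb→B0 [-]
9: R B4 → L0 hit [-]
10: W B1 → L1 miss [D]

WB = [3, 0]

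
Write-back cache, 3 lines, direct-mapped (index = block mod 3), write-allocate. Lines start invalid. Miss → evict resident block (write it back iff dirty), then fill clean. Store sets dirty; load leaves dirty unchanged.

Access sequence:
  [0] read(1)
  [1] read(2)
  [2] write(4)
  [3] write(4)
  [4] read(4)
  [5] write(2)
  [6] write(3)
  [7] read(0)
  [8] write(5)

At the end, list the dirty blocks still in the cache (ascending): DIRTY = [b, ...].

  0 | R B1 → L1 miss [-]
  1 | R B2 → L2 miss [-]
  2 | W B4 → L1 miss [D]
  3 | W B4 → L1 hit [D]
  4 | R B4 → L1 hit [D]
  5 | W B2 → L2 hit [D]
  6 | W B3 → L0 miss [D]
  7 | R B0 → L0 miss wb→B3 [-]
  8 | W B5 → L2 miss wb→B2 [D]

DIRTY = [4, 5]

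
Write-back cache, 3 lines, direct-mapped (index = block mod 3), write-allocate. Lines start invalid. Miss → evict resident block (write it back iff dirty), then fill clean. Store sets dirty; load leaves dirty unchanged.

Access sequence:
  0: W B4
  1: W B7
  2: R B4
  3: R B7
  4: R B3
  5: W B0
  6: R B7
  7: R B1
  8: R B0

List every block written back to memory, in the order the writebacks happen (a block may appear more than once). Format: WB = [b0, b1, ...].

  0 | W B4 → L1 miss [D]
  1 | W B7 → L1 miss wb→B4 [D]
  2 | R B4 → L1 miss wb→B7 [-]
  3 | R B7 → L1 miss [-]
  4 | R B3 → L0 miss [-]
  5 | W B0 → L0 miss [D]
  6 | R B7 → L1 hit [-]
  7 | R B1 → L1 miss [-]
  8 | R B0 → L0 hit [D]

WB = [4, 7]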